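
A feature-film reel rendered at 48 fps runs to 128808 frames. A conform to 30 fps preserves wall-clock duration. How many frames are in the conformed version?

Target frames = source frames × (target rate / source rate) = 128808 × (30)/(48) = 128808 × 5/8 = 80505.

80505 frames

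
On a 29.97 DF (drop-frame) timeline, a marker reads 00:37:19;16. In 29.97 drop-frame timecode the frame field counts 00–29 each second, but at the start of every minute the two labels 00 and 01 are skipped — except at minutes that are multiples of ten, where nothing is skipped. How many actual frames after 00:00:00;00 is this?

Complete 10-minute blocks: 3, each 17982 frames → 53946.
Remaining 7 whole minutes in the current block: 1800 + 6 × 1798 = 12588 frames.
Within the current minute: 19 × 30 + 16 − 2 = 584 (labels ;00/;01 skipped at this minute). Total = 53946 + 12588 + 584 = 67118.

67118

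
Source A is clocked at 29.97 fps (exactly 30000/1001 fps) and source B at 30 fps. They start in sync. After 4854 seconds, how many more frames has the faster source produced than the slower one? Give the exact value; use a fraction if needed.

A emits 30000/1001 × 4854 = 145620000/1001 frames; B emits 30 × 4854 = 145620.
Difference = 145620/1001 frames (≈ 145.4745); B is ahead of A.

145620/1001 frames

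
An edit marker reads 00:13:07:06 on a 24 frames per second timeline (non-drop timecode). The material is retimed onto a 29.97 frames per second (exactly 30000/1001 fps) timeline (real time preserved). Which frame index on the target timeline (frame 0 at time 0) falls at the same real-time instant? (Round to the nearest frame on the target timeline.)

Source frame index: (0×3600 + 13×60 + 7) × 24 + 6 = 18894.
Real time: 18894 / (24) = 3149/4 s.
Target frame: (3149/4) × (30000/1001) = 23617500/1001 ≈ 23593.906 → 23594.

frame 23594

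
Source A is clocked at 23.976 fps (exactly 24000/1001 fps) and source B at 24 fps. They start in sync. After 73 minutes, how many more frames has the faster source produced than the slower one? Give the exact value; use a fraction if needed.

105120/1001 frames

73 min = 4380 s.
A emits 24000/1001 × 4380 = 105120000/1001 frames; B emits 24 × 4380 = 105120.
Difference = 105120/1001 frames (≈ 105.0150); B is ahead of A.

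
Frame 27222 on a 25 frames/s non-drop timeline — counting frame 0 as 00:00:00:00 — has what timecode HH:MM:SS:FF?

27222 ÷ 25 = 1088 full seconds, remainder 22 frames.
1088 s = 0 h 18 min 8 s.
Timecode: 00:18:08:22.

00:18:08:22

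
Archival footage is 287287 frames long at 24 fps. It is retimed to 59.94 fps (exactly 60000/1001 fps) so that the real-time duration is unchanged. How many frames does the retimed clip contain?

Target frames = source frames × (target rate / source rate) = 287287 × (60000/1001)/(24) = 287287 × 2500/1001 = 717500.

717500 frames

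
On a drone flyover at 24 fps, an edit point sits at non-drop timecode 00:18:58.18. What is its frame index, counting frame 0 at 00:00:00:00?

27330

Total seconds to the label: (0 × 3600 + 18 × 60 + 58) = 1138.
Frame index = 1138 × 24 + 18 = 27330.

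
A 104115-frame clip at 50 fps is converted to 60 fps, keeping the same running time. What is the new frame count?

124938 frames

Target frames = source frames × (target rate / source rate) = 104115 × (60)/(50) = 104115 × 6/5 = 124938.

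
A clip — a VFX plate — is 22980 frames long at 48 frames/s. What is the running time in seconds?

Running time = 22980 / (48) = 478.75 s.

478.75 seconds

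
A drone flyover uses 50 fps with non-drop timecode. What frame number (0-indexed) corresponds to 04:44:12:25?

frame 852625

Total seconds to the label: (4 × 3600 + 44 × 60 + 12) = 17052.
Frame index = 17052 × 50 + 25 = 852625.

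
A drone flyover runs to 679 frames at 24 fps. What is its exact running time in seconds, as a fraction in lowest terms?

Running time = 679 ÷ (24) = 679 × 1/24 = 679/24 s.

679/24 seconds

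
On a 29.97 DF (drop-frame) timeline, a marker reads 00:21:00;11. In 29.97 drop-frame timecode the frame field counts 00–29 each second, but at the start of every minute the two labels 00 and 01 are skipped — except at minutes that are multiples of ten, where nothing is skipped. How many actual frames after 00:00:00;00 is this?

37773

Complete 10-minute blocks: 2, each 17982 frames → 35964.
Remaining 1 whole minute in the current block: 1800 + 0 × 1798 = 1800 frames.
Within the current minute: 0 × 30 + 11 − 2 = 9 (labels ;00/;01 skipped at this minute). Total = 35964 + 1800 + 9 = 37773.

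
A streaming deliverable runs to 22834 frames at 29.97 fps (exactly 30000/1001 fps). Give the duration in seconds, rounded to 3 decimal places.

Running time = 22834 × 1001/30000 = 11428417/15000 s ≈ 761.894 s.

761.894 seconds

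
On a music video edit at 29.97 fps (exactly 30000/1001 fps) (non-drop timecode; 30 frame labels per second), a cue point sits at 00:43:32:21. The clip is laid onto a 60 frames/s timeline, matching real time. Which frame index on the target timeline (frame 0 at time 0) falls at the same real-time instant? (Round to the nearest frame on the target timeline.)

frame 156919

Source frame index: (0×3600 + 43×60 + 32) × 30 + 21 = 78381.
Real time: 78381 / (30000/1001) = 26153127/10000 s.
Target frame: (26153127/10000) × (60) = 78459381/500 ≈ 156918.762 → 156919.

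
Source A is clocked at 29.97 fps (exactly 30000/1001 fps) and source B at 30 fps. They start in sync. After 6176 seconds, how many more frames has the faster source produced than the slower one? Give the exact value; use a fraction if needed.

185280/1001 frames

A emits 30000/1001 × 6176 = 185280000/1001 frames; B emits 30 × 6176 = 185280.
Difference = 185280/1001 frames (≈ 185.0949); B is ahead of A.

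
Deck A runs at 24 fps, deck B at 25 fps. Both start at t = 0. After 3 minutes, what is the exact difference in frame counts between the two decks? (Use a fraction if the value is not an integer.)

3 min = 180 s.
A emits 24 × 180 = 4320 frames; B emits 25 × 180 = 4500.
Difference = 180 frames; B is ahead of A.

180 frames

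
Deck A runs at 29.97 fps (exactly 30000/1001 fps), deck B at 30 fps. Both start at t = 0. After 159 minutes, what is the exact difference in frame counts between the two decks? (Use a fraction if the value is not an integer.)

286200/1001 frames

159 min = 9540 s.
A emits 30000/1001 × 9540 = 286200000/1001 frames; B emits 30 × 9540 = 286200.
Difference = 286200/1001 frames (≈ 285.9141); B is ahead of A.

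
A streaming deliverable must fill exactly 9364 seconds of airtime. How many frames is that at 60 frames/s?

561840 frames

Frames = 9364 × 60 = 561840.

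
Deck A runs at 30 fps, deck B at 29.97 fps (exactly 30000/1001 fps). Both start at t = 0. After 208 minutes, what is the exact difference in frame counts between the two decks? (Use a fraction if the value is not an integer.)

28800/77 frames

208 min = 12480 s.
A emits 30 × 12480 = 374400 frames; B emits 30000/1001 × 12480 = 28800000/77.
Difference = 28800/77 frames (≈ 374.0260); B is behind A.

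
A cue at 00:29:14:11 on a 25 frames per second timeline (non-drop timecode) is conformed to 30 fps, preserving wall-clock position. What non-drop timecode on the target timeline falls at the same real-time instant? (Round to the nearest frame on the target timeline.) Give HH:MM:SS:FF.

Source frame index: (0×3600 + 29×60 + 14) × 25 + 11 = 43861.
Real time: 43861 / (25) = 43861/25 s.
Target frame: (43861/25) × (30) = 263166/5 ≈ 52633.200 → 52633.
At 30 labels/s: frame 52633 → 00:29:14:13.

00:29:14:13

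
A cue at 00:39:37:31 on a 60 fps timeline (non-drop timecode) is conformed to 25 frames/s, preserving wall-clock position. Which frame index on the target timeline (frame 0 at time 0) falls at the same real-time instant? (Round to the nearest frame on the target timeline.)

Source frame index: (0×3600 + 39×60 + 37) × 60 + 31 = 142651.
Real time: 142651 / (60) = 142651/60 s.
Target frame: (142651/60) × (25) = 713255/12 ≈ 59437.917 → 59438.

frame 59438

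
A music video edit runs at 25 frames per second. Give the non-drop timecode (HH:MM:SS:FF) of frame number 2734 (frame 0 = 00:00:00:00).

2734 ÷ 25 = 109 full seconds, remainder 9 frames.
109 s = 0 h 1 min 49 s.
Timecode: 00:01:49:09.

00:01:49:09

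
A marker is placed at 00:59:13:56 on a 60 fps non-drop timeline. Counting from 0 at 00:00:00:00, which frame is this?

frame 213236

Total seconds to the label: (0 × 3600 + 59 × 60 + 13) = 3553.
Frame index = 3553 × 60 + 56 = 213236.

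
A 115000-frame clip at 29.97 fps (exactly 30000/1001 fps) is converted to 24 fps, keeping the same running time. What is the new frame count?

92092 frames

Target frames = source frames × (target rate / source rate) = 115000 × (24)/(30000/1001) = 115000 × 1001/1250 = 92092.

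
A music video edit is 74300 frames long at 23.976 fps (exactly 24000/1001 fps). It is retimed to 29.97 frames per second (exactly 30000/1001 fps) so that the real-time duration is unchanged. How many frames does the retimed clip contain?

92875 frames

Frames at target rate = 74300 × (30000/1001) / (24000/1001) = 92875.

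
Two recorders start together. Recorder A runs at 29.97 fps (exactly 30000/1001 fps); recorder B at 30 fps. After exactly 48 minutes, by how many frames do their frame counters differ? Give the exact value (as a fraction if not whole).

48 min = 2880 s.
A emits 30000/1001 × 2880 = 86400000/1001 frames; B emits 30 × 2880 = 86400.
Difference = 86400/1001 frames (≈ 86.3137); B is ahead of A.

86400/1001 frames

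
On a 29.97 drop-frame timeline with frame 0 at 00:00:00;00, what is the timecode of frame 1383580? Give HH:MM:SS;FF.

12:49:25;16

Ten DF minutes hold 17982 frames, so frame 1383580 lies in block 76 (frames 1366632–1384613) with 16948 frames into that block.
The block's first minute is 1800 frames and the rest 1798 each; 16948 frames reaches minute 9, so 76 × 18 + 9 × 2 = 1386 labels have been skipped so far.
Adding those back, label number 1383580 + 1386 = 1384966 at 30 labels/s is 46165 s + 16 f = 12 h 49 min 25 s frame 16, i.e. 12:49:25;16.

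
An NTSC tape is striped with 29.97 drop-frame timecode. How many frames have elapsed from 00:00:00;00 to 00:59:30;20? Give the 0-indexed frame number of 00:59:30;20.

107012

Complete 10-minute blocks: 5, each 17982 frames → 89910.
Remaining 9 whole minutes in the current block: 1800 + 8 × 1798 = 16184 frames.
Within the current minute: 30 × 30 + 20 − 2 = 918 (labels ;00/;01 skipped at this minute). Total = 89910 + 16184 + 918 = 107012.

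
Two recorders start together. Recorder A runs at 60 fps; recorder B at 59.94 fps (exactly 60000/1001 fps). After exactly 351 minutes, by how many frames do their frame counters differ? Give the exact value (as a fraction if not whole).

351 min = 21060 s.
A emits 60 × 21060 = 1263600 frames; B emits 60000/1001 × 21060 = 97200000/77.
Difference = 97200/77 frames (≈ 1262.3377); B is behind A.

97200/77 frames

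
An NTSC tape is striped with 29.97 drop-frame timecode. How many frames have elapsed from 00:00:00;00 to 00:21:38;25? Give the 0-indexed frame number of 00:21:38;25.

Complete 10-minute blocks: 2, each 17982 frames → 35964.
Remaining 1 whole minute in the current block: 1800 + 0 × 1798 = 1800 frames.
Within the current minute: 38 × 30 + 25 − 2 = 1163 (labels ;00/;01 skipped at this minute). Total = 35964 + 1800 + 1163 = 38927.

38927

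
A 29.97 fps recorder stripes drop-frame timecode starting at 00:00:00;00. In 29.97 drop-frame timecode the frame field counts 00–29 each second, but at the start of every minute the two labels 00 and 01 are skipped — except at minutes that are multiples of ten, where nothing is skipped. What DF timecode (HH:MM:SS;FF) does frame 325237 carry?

Ten DF minutes hold 17982 frames, so frame 325237 lies in block 18 (frames 323676–341657) with 1561 frames into that block.
The block's first minute is 1800 frames and the rest 1798 each; 1561 frames reaches minute 0, so 18 × 18 + 0 × 2 = 324 labels have been skipped so far.
Adding those back, label number 325237 + 324 = 325561 at 30 labels/s is 10852 s + 1 f = 3 h 0 min 52 s frame 1, i.e. 03:00:52;01.

03:00:52;01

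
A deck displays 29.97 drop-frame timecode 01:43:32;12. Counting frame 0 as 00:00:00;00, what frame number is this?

186186

Complete 10-minute blocks: 10, each 17982 frames → 179820.
Remaining 3 whole minutes in the current block: 1800 + 2 × 1798 = 5396 frames.
Within the current minute: 32 × 30 + 12 − 2 = 970 (labels ;00/;01 skipped at this minute). Total = 179820 + 5396 + 970 = 186186.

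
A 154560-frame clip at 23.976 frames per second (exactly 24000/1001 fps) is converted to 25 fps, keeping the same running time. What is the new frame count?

161161 frames

Target frames = source frames × (target rate / source rate) = 154560 × (25)/(24000/1001) = 154560 × 1001/960 = 161161.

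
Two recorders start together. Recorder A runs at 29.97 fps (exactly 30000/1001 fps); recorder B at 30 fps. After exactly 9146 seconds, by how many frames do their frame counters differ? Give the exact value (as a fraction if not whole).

A emits 30000/1001 × 9146 = 274380000/1001 frames; B emits 30 × 9146 = 274380.
Difference = 274380/1001 frames (≈ 274.1059); B is ahead of A.

274380/1001 frames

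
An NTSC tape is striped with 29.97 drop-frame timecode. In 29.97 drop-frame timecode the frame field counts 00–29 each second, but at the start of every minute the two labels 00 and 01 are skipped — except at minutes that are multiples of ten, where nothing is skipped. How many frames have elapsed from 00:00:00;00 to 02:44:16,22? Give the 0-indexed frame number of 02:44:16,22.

295406

As if non-drop at 30 labels/s: (2 × 3600 + 44 × 60 + 16) × 30 + 22 = 295702.
Minute boundaries passed: 164; those not divisible by 10: 164 − 16 = 148; dropped labels = 2 × 148 = 296.
Actual frame index = 295702 − 296 = 295406.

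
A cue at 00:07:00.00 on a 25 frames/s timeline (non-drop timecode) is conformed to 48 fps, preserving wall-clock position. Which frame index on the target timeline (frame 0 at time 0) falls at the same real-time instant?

Source frame index: (0×3600 + 7×60 + 0) × 25 + 0 = 10500.
Real time: 10500 / (25) = 420 s.
Target frame: (420) × (48) = 20160.

frame 20160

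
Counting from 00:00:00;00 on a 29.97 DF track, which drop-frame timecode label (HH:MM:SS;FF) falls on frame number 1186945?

Ten DF minutes hold 17982 frames, so frame 1186945 lies in block 66 (frames 1186812–1204793) with 133 frames into that block.
The block's first minute is 1800 frames and the rest 1798 each; 133 frames reaches minute 0, so 66 × 18 + 0 × 2 = 1188 labels have been skipped so far.
Adding those back, label number 1186945 + 1188 = 1188133 at 30 labels/s is 39604 s + 13 f = 11 h 0 min 4 s frame 13, i.e. 11:00:04;13.

11:00:04;13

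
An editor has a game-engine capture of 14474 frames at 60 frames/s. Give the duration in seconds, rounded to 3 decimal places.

Running time = 14474 × 1/60 = 7237/30 s ≈ 241.233 s.

241.233 seconds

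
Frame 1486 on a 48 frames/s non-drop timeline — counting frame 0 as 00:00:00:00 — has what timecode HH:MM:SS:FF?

1486 ÷ 48 = 30 full seconds, remainder 46 frames.
30 s = 0 h 0 min 30 s.
Timecode: 00:00:30:46.

00:00:30:46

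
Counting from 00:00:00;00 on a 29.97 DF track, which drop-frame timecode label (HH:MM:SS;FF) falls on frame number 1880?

Each 10-minute DF block holds 10 × 60 × 30 − 9 × 2 = 17982 frames. 1880 ÷ 17982 → 0 full blocks, remainder 1880.
Within the partial block the first minute is 1800 frames and each further minute 1798, so 1 further minute boundary passed. Total skipped labels = 18 × 0 + 2 × 1 = 2.
Non-drop label index = 1880 + 2 = 1882; at 30 labels/s that is 00:01:02:22, i.e. DF 00:01:02;22.

00:01:02;22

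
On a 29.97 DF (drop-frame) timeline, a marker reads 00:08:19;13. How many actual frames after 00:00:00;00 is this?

As if non-drop at 30 labels/s: (0 × 3600 + 8 × 60 + 19) × 30 + 13 = 14983.
Minute boundaries passed: 8; those not divisible by 10: 8 − 0 = 8; dropped labels = 2 × 8 = 16.
Actual frame index = 14983 − 16 = 14967.

14967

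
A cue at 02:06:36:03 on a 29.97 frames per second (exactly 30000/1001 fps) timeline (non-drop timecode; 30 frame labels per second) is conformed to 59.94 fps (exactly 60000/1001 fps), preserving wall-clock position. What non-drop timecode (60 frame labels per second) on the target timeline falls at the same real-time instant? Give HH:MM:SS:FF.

Source frame index: (2×3600 + 6×60 + 36) × 30 + 3 = 227883.
Real time: 227883 / (30000/1001) = 76036961/10000 s.
Target frame: (76036961/10000) × (60000/1001) = 455766.
At 60 labels/s: frame 455766 → 02:06:36:06.

02:06:36:06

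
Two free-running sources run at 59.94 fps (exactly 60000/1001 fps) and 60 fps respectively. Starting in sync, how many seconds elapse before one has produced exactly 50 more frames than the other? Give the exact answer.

The gap grows by |60 − 60000/1001| = 60/1001 frames per second.
Time for a 50-frame gap: 50 ÷ (60/1001) = 5005/6 s.

5005/6 seconds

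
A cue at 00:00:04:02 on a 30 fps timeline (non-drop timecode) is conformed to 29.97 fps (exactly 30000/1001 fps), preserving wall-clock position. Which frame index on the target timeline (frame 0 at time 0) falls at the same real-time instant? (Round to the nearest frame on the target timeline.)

frame 122

Source frame index: (0×3600 + 0×60 + 4) × 30 + 2 = 122.
Real time: 122 / (30) = 61/15 s.
Target frame: (61/15) × (30000/1001) = 122000/1001 ≈ 121.878 → 122.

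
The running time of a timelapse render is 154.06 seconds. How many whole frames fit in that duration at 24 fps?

Frames = 154.06 × 24 = 92436/25 ≈ 3697.4400.
Complete frames: 3697.

3697 frames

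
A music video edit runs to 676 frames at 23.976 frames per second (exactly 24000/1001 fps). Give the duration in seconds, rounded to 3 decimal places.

Running time = 676 × 1001/24000 = 169169/6000 s ≈ 28.195 s.

28.195 seconds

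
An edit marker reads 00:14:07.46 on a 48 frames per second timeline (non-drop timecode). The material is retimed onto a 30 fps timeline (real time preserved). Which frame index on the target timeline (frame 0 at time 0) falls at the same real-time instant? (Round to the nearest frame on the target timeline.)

frame 25439

Source frame index: (0×3600 + 14×60 + 7) × 48 + 46 = 40702.
Real time: 40702 / (48) = 20351/24 s.
Target frame: (20351/24) × (30) = 101755/4 ≈ 25438.750 → 25439.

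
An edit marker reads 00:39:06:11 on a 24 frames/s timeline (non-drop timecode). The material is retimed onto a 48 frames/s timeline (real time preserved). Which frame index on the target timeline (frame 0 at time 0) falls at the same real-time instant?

Source frame index: (0×3600 + 39×60 + 6) × 24 + 11 = 56315.
Real time: 56315 / (24) = 56315/24 s.
Target frame: (56315/24) × (48) = 112630.

frame 112630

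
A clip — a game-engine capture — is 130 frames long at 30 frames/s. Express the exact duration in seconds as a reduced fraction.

13/3 seconds

Running time = 130 ÷ (30) = 130 × 1/30 = 13/3 s.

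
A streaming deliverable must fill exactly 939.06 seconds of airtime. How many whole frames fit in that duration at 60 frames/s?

Frames = 939.06 × 60 = 281718/5 ≈ 56343.6000.
Complete frames: 56343.

56343 frames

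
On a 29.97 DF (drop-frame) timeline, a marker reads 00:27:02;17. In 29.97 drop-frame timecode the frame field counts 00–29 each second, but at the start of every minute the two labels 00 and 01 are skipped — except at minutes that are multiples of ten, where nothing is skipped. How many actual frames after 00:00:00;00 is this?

48627

As if non-drop at 30 labels/s: (0 × 3600 + 27 × 60 + 2) × 30 + 17 = 48677.
Minute boundaries passed: 27; those not divisible by 10: 27 − 2 = 25; dropped labels = 2 × 25 = 50.
Actual frame index = 48677 − 50 = 48627.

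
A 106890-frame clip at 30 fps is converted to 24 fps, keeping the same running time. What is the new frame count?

Target frames = source frames × (target rate / source rate) = 106890 × (24)/(30) = 106890 × 4/5 = 85512.

85512 frames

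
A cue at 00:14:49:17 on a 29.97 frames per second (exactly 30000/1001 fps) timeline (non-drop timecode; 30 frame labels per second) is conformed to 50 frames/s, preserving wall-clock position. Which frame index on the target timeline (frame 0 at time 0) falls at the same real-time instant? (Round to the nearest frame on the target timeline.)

Source frame index: (0×3600 + 14×60 + 49) × 30 + 17 = 26687.
Real time: 26687 / (30000/1001) = 26713687/30000 s.
Target frame: (26713687/30000) × (50) = 26713687/600 ≈ 44522.812 → 44523.

frame 44523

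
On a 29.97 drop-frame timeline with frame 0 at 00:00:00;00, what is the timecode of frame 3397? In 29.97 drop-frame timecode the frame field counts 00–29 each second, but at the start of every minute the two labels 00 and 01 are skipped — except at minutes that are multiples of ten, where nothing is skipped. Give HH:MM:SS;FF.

Ten DF minutes hold 17982 frames, so frame 3397 lies in block 0 (frames 0–17981) with 3397 frames into that block.
The block's first minute is 1800 frames and the rest 1798 each; 3397 frames reaches minute 1, so 0 × 18 + 1 × 2 = 2 labels have been skipped so far.
Adding those back, label number 3397 + 2 = 3399 at 30 labels/s is 113 s + 9 f = 0 h 1 min 53 s frame 9, i.e. 00:01:53;09.

00:01:53;09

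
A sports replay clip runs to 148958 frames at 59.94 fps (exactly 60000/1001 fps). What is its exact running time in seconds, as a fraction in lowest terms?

74553479/30000 seconds

Running time = 148958 ÷ (60000/1001) = 148958 × 1001/60000 = 74553479/30000 s.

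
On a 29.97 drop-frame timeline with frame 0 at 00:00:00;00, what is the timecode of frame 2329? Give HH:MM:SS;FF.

00:01:17;21

Ten DF minutes hold 17982 frames, so frame 2329 lies in block 0 (frames 0–17981) with 2329 frames into that block.
The block's first minute is 1800 frames and the rest 1798 each; 2329 frames reaches minute 1, so 0 × 18 + 1 × 2 = 2 labels have been skipped so far.
Adding those back, label number 2329 + 2 = 2331 at 30 labels/s is 77 s + 21 f = 0 h 1 min 17 s frame 21, i.e. 00:01:17;21.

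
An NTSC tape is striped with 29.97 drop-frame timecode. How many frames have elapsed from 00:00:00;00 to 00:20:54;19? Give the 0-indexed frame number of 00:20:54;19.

37603

Complete 10-minute blocks: 2, each 17982 frames → 35964.
Remaining 0 whole minutes in the current block: 0 frames.
Within the current minute: 54 × 30 + 19 = 1639. Total = 35964 + 0 + 1639 = 37603.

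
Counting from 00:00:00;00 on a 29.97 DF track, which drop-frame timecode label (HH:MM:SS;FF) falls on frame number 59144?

Each 10-minute DF block holds 10 × 60 × 30 − 9 × 2 = 17982 frames. 59144 ÷ 17982 → 3 full blocks, remainder 5198.
Within the partial block the first minute is 1800 frames and each further minute 1798, so 2 further minute boundaries passed. Total skipped labels = 18 × 3 + 2 × 2 = 58.
Non-drop label index = 59144 + 58 = 59202; at 30 labels/s that is 00:32:53:12, i.e. DF 00:32:53;12.

00:32:53;12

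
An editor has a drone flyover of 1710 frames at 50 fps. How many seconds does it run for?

34.2 seconds

Running time = 1710 / (50) = 34.2 s.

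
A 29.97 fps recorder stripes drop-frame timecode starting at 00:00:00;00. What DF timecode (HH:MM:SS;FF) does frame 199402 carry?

01:50:53;10

Ten DF minutes hold 17982 frames, so frame 199402 lies in block 11 (frames 197802–215783) with 1600 frames into that block.
The block's first minute is 1800 frames and the rest 1798 each; 1600 frames reaches minute 0, so 11 × 18 + 0 × 2 = 198 labels have been skipped so far.
Adding those back, label number 199402 + 198 = 199600 at 30 labels/s is 6653 s + 10 f = 1 h 50 min 53 s frame 10, i.e. 01:50:53;10.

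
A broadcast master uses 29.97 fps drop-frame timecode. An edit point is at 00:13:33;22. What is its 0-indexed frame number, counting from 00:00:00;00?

24388

As if non-drop at 30 labels/s: (0 × 3600 + 13 × 60 + 33) × 30 + 22 = 24412.
Minute boundaries passed: 13; those not divisible by 10: 13 − 1 = 12; dropped labels = 2 × 12 = 24.
Actual frame index = 24412 − 24 = 24388.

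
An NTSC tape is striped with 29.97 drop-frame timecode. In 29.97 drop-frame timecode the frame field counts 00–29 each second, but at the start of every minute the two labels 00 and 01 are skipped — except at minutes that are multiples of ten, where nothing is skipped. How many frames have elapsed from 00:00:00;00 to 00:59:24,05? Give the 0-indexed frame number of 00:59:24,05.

As if non-drop at 30 labels/s: (0 × 3600 + 59 × 60 + 24) × 30 + 5 = 106925.
Minute boundaries passed: 59; those not divisible by 10: 59 − 5 = 54; dropped labels = 2 × 54 = 108.
Actual frame index = 106925 − 108 = 106817.

106817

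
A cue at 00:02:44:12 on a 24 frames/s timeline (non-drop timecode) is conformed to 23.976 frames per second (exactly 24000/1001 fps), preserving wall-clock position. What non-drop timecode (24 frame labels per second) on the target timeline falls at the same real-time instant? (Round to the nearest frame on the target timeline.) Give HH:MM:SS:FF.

Source frame index: (0×3600 + 2×60 + 44) × 24 + 12 = 3948.
Real time: 3948 / (24) = 329/2 s.
Target frame: (329/2) × (24000/1001) = 564000/143 ≈ 3944.056 → 3944.
At 24 labels/s: frame 3944 → 00:02:44:08.

00:02:44:08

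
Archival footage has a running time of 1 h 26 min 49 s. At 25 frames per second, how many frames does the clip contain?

1 h 26 min 49 s = 5209 s.
Frames = 5209 × 25 = 130225.

130225 frames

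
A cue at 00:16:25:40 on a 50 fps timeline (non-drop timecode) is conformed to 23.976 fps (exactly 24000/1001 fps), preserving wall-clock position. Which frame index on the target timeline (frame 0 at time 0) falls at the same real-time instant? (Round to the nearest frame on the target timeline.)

Source frame index: (0×3600 + 16×60 + 25) × 50 + 40 = 49290.
Real time: 49290 / (50) = 4929/5 s.
Target frame: (4929/5) × (24000/1001) = 23659200/1001 ≈ 23635.564 → 23636.

frame 23636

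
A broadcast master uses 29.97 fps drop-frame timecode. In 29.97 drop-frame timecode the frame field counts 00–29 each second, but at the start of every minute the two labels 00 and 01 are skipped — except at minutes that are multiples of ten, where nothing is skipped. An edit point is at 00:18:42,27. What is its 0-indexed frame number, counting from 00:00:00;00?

33653

As if non-drop at 30 labels/s: (0 × 3600 + 18 × 60 + 42) × 30 + 27 = 33687.
Minute boundaries passed: 18; those not divisible by 10: 18 − 1 = 17; dropped labels = 2 × 17 = 34.
Actual frame index = 33687 − 34 = 33653.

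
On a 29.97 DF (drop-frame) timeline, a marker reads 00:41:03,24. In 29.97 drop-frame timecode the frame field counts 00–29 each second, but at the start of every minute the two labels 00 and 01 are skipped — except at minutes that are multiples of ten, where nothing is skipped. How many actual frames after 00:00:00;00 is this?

Complete 10-minute blocks: 4, each 17982 frames → 71928.
Remaining 1 whole minute in the current block: 1800 + 0 × 1798 = 1800 frames.
Within the current minute: 3 × 30 + 24 − 2 = 112 (labels ;00/;01 skipped at this minute). Total = 71928 + 1800 + 112 = 73840.

73840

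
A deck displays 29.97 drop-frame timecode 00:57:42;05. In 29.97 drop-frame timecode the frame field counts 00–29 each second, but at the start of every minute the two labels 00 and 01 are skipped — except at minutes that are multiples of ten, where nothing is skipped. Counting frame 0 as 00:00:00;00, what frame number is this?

103761

Complete 10-minute blocks: 5, each 17982 frames → 89910.
Remaining 7 whole minutes in the current block: 1800 + 6 × 1798 = 12588 frames.
Within the current minute: 42 × 30 + 5 − 2 = 1263 (labels ;00/;01 skipped at this minute). Total = 89910 + 12588 + 1263 = 103761.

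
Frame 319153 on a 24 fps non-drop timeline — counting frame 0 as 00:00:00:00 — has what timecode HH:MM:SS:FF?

03:41:38:01

319153 ÷ 24 = 13298 full seconds, remainder 1 frame.
13298 s = 3 h 41 min 38 s.
Timecode: 03:41:38:01.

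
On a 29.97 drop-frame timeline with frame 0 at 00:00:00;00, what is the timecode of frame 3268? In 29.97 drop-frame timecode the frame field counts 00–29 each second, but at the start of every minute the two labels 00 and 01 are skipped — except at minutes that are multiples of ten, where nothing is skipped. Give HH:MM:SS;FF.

Each 10-minute DF block holds 10 × 60 × 30 − 9 × 2 = 17982 frames. 3268 ÷ 17982 → 0 full blocks, remainder 3268.
Within the partial block the first minute is 1800 frames and each further minute 1798, so 1 further minute boundary passed. Total skipped labels = 18 × 0 + 2 × 1 = 2.
Non-drop label index = 3268 + 2 = 3270; at 30 labels/s that is 00:01:49:00, i.e. DF 00:01:49;00.

00:01:49;00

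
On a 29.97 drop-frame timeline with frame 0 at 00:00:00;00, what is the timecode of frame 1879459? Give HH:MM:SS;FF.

Ten DF minutes hold 17982 frames, so frame 1879459 lies in block 104 (frames 1870128–1888109) with 9331 frames into that block.
The block's first minute is 1800 frames and the rest 1798 each; 9331 frames reaches minute 5, so 104 × 18 + 5 × 2 = 1882 labels have been skipped so far.
Adding those back, label number 1879459 + 1882 = 1881341 at 30 labels/s is 62711 s + 11 f = 17 h 25 min 11 s frame 11, i.e. 17:25:11;11.

17:25:11;11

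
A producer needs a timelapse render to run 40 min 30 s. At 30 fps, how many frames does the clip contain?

40 min 30 s = 2430 s.
Frames = 2430 × 30 = 72900.

72900 frames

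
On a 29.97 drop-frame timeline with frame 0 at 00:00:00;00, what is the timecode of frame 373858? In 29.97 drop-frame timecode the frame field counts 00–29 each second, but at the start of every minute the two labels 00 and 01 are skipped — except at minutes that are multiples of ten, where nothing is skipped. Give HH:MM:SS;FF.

Ten DF minutes hold 17982 frames, so frame 373858 lies in block 20 (frames 359640–377621) with 14218 frames into that block.
The block's first minute is 1800 frames and the rest 1798 each; 14218 frames reaches minute 7, so 20 × 18 + 7 × 2 = 374 labels have been skipped so far.
Adding those back, label number 373858 + 374 = 374232 at 30 labels/s is 12474 s + 12 f = 3 h 27 min 54 s frame 12, i.e. 03:27:54;12.

03:27:54;12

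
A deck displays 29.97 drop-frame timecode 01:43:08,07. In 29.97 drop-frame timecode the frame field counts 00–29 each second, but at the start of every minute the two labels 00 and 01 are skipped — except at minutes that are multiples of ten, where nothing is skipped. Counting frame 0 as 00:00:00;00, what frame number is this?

Complete 10-minute blocks: 10, each 17982 frames → 179820.
Remaining 3 whole minutes in the current block: 1800 + 2 × 1798 = 5396 frames.
Within the current minute: 8 × 30 + 7 − 2 = 245 (labels ;00/;01 skipped at this minute). Total = 179820 + 5396 + 245 = 185461.

185461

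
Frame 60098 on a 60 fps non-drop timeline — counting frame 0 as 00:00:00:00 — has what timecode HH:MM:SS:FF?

60098 ÷ 60 = 1001 full seconds, remainder 38 frames.
1001 s = 0 h 16 min 41 s.
Timecode: 00:16:41:38.

00:16:41:38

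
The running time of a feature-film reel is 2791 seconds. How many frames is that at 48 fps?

Frames = 2791 × 48 = 133968.

133968 frames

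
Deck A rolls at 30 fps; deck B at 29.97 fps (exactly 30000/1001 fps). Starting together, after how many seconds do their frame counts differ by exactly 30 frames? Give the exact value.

1001 seconds

The gap grows by |30000/1001 − 30| = 30/1001 frames per second.
Time for a 30-frame gap: 30 ÷ (30/1001) = 1001 s.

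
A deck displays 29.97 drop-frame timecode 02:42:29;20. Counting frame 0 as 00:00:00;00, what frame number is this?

As if non-drop at 30 labels/s: (2 × 3600 + 42 × 60 + 29) × 30 + 20 = 292490.
Minute boundaries passed: 162; those not divisible by 10: 162 − 16 = 146; dropped labels = 2 × 146 = 292.
Actual frame index = 292490 − 292 = 292198.

292198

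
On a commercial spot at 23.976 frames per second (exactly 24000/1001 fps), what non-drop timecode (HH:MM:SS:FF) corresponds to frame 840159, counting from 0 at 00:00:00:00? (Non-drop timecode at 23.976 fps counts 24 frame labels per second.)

840159 ÷ 24 = 35006 full seconds, remainder 15 frames.
35006 s = 9 h 43 min 26 s.
Timecode: 09:43:26:15.

09:43:26:15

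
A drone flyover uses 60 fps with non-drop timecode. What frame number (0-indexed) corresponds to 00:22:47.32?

frame 82052

Total seconds to the label: (0 × 3600 + 22 × 60 + 47) = 1367.
Frame index = 1367 × 60 + 32 = 82052.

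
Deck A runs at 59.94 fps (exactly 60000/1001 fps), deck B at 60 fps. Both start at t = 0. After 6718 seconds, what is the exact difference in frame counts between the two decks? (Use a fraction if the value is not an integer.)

A emits 60000/1001 × 6718 = 403080000/1001 frames; B emits 60 × 6718 = 403080.
Difference = 403080/1001 frames (≈ 402.6773); B is ahead of A.

403080/1001 frames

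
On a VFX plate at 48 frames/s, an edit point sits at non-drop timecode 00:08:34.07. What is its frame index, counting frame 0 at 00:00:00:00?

Total seconds to the label: (0 × 3600 + 8 × 60 + 34) = 514.
Frame index = 514 × 48 + 7 = 24679.

24679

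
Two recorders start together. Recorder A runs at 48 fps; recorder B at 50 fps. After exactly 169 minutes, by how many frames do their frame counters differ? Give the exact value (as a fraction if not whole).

169 min = 10140 s.
A emits 48 × 10140 = 486720 frames; B emits 50 × 10140 = 507000.
Difference = 20280 frames; B is ahead of A.

20280 frames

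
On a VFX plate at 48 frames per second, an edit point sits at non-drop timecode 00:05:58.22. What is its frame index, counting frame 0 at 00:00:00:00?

Total seconds to the label: (0 × 3600 + 5 × 60 + 58) = 358.
Frame index = 358 × 48 + 22 = 17206.

frame 17206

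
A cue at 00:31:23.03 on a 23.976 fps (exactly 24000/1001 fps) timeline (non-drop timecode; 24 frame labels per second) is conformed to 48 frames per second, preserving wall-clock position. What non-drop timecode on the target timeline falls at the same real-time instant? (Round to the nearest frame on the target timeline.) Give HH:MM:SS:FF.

Source frame index: (0×3600 + 31×60 + 23) × 24 + 3 = 45195.
Real time: 45195 / (24000/1001) = 3016013/1600 s.
Target frame: (3016013/1600) × (48) = 9048039/100 ≈ 90480.390 → 90480.
At 48 labels/s: frame 90480 → 00:31:25:00.

00:31:25:00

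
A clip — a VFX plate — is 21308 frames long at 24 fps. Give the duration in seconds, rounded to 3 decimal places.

887.833 seconds

Running time = 21308 × 1/24 = 5327/6 s ≈ 887.833 s.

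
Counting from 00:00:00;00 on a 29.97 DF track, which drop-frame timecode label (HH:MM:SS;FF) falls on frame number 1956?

00:01:05;08

Each 10-minute DF block holds 10 × 60 × 30 − 9 × 2 = 17982 frames. 1956 ÷ 17982 → 0 full blocks, remainder 1956.
Within the partial block the first minute is 1800 frames and each further minute 1798, so 1 further minute boundary passed. Total skipped labels = 18 × 0 + 2 × 1 = 2.
Non-drop label index = 1956 + 2 = 1958; at 30 labels/s that is 00:01:05:08, i.e. DF 00:01:05;08.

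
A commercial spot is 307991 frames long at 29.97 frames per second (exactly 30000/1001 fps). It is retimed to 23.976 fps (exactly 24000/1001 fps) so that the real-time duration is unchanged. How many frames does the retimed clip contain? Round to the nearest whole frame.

246393 frames

Frames at target rate = 307991 × (24000/1001) / (30000/1001) = 1231964/5 ≈ 246392.800.
Nearest whole frame: 246393.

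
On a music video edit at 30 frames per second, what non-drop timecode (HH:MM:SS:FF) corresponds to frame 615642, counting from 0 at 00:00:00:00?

615642 ÷ 30 = 20521 full seconds, remainder 12 frames.
20521 s = 5 h 42 min 1 s.
Timecode: 05:42:01:12.

05:42:01:12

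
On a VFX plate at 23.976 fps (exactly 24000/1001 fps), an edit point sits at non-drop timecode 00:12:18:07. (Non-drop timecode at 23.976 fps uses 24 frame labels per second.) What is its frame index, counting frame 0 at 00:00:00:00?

Total seconds to the label: (0 × 3600 + 12 × 60 + 18) = 738.
Frame index = 738 × 24 + 7 = 17719.

17719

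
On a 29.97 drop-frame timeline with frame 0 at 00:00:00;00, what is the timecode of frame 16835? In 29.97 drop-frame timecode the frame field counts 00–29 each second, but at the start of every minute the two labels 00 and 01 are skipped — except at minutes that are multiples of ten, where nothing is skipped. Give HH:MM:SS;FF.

Ten DF minutes hold 17982 frames, so frame 16835 lies in block 0 (frames 0–17981) with 16835 frames into that block.
The block's first minute is 1800 frames and the rest 1798 each; 16835 frames reaches minute 9, so 0 × 18 + 9 × 2 = 18 labels have been skipped so far.
Adding those back, label number 16835 + 18 = 16853 at 30 labels/s is 561 s + 23 f = 0 h 9 min 21 s frame 23, i.e. 00:09:21;23.

00:09:21;23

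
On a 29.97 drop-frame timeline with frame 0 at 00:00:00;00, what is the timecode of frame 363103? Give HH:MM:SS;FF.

Each 10-minute DF block holds 10 × 60 × 30 − 9 × 2 = 17982 frames. 363103 ÷ 17982 → 20 full blocks, remainder 3463.
Within the partial block the first minute is 1800 frames and each further minute 1798, so 1 further minute boundary passed. Total skipped labels = 18 × 20 + 2 × 1 = 362.
Non-drop label index = 363103 + 362 = 363465; at 30 labels/s that is 03:21:55:15, i.e. DF 03:21:55;15.

03:21:55;15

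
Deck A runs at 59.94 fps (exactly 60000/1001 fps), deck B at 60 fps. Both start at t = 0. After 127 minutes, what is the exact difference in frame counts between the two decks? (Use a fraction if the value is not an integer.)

127 min = 7620 s.
A emits 60000/1001 × 7620 = 457200000/1001 frames; B emits 60 × 7620 = 457200.
Difference = 457200/1001 frames (≈ 456.7433); B is ahead of A.

457200/1001 frames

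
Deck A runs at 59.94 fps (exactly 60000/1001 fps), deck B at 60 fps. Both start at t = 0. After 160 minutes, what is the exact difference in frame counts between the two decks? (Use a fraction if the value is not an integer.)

576000/1001 frames

160 min = 9600 s.
A emits 60000/1001 × 9600 = 576000000/1001 frames; B emits 60 × 9600 = 576000.
Difference = 576000/1001 frames (≈ 575.4246); B is ahead of A.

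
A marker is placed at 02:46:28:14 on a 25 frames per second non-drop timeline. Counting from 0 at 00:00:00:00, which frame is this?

frame 249714

Total seconds to the label: (2 × 3600 + 46 × 60 + 28) = 9988.
Frame index = 9988 × 25 + 14 = 249714.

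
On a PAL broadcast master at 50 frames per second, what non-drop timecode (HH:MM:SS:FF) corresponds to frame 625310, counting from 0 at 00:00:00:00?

03:28:26:10

625310 ÷ 50 = 12506 full seconds, remainder 10 frames.
12506 s = 3 h 28 min 26 s.
Timecode: 03:28:26:10.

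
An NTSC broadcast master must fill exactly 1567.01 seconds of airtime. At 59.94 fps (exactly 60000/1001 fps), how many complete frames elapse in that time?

93926 frames

Frames = 1567.01 × 60000/1001 = 94020600/1001 ≈ 93926.6733.
Complete frames: 93926.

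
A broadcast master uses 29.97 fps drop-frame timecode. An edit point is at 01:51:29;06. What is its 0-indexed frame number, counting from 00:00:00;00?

200476

As if non-drop at 30 labels/s: (1 × 3600 + 51 × 60 + 29) × 30 + 6 = 200676.
Minute boundaries passed: 111; those not divisible by 10: 111 − 11 = 100; dropped labels = 2 × 100 = 200.
Actual frame index = 200676 − 200 = 200476.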